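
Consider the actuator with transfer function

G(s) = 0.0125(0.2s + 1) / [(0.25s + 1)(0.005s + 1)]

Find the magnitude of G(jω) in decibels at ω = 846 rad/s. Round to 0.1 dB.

-52.8 dB

At ω = 846 rad/s:
zero (1 + j846·0.2) = 1 + j169.2 → |·| ≈ 169.2, ∠ ≈ 89.66°
pole (1 + j846·0.25) = 1 + j211.5 → |·| ≈ 211.5, ∠ ≈ 89.73°
pole (1 + j846·0.005) = 1 + j4.23 → |·| ≈ 4.3466, ∠ ≈ 76.70°
|G| = 0.0125 · 169.2 / (211.5 · 4.3466) ≈ 0.0023006
Gain = 20 log₁₀(0.0023006) ≈ -52.76 dB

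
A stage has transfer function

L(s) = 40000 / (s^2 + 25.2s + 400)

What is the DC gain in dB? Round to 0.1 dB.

L(0) = 40000 / 400 = 100
20 log₁₀(100) ≈ 40.00 dB

40.0 dB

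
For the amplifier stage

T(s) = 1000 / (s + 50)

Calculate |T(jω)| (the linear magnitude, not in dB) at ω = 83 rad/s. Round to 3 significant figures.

Substitute s = j83:
Numerator: 1000 = 1000 + j0
Denominator: (j83) + 50 = 50 + j83
|N| = √(1000² + 0²) ≈ 1000, ∠N ≈ 0.00°
|D| = √(50² + 83²) ≈ 96.897, ∠D ≈ 58.93°
|T| = 1000 / 96.897 ≈ 10.32

10.3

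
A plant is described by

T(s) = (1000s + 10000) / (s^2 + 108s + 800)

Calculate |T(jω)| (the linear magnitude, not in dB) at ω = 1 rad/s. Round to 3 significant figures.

12.5

Substitute s = j1:
Numerator: 1000(j1) + 10000 = 10000 + j1000
Denominator: (j1)^2 + 108(j1) + 800 = 799 + j108
|N| = √(10000² + 1000²) ≈ 10050, ∠N ≈ 5.71°
|D| = √(799² + 108²) ≈ 806.27, ∠D ≈ 7.70°
|T| = 10050 / 806.27 ≈ 12.465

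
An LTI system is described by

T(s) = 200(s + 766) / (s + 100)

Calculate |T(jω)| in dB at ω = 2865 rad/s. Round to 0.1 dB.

46.3 dB

At s = jω = j2865:
zero (s+766): 766 + j2865 → |·| = √(766²+2865²) = √8794981 ≈ 2965.6, ∠ = arctan(2865/766) ≈ 75.03°
pole (s+100): 100 + j2865 → |·| = √(100²+2865²) = √8218225 ≈ 2866.7, ∠ = arctan(2865/100) ≈ 88.00°
|T| = 200 · 2965.6 / 2866.7 ≈ 206.9
Gain = 20 log₁₀(206.9) ≈ 46.32 dB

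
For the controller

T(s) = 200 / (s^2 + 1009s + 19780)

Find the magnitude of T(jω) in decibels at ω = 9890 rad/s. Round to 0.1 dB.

-113.8 dB

Substitute s = j9890:
Numerator: 200 = 200 + j0
Denominator: (j9890)^2 + 1009(j9890) + 19780 = -97792320 + j9979010
|N| = √(200² + 0²) ≈ 200, ∠N ≈ 0.00°
|D| = √(97792320² + 9979010²) ≈ 9.83e+07, ∠D ≈ 174.17°
|T| = 200 / 9.83e+07 ≈ 2.0346e-06
Gain = 20 log₁₀(2.0346e-06) ≈ -113.83 dB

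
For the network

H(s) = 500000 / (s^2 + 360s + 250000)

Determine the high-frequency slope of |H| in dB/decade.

Each pole contributes −20 dB/decade at high frequency; each zero contributes +20 dB/decade.
Net: 0 zero(s) − 2 pole(s) → -40 dB/decade.

-40 dB/decade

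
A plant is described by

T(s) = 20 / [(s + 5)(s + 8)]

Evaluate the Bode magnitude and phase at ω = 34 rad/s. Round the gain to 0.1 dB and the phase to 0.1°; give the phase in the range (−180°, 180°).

-35.6 dB, -158.4°

At s = jω = j34:
pole (s+5): 5 + j34 → |·| = √(5²+34²) = √1181 ≈ 34.366, ∠ = arctan(34/5) ≈ 81.63°
pole (s+8): 8 + j34 → |·| = √(8²+34²) = √1220 ≈ 34.928, ∠ = arctan(34/8) ≈ 76.76°
|T| = 20 / 1200.3 ≈ 0.016663
Gain = 20 log₁₀(0.016663) ≈ -35.56 dB
∠T = 0.00° − 158.39° = -158.39°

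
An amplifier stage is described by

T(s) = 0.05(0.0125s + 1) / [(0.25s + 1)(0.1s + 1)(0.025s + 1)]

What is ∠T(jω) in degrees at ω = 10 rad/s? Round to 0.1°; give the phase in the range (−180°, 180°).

-120.1°

At ω = 10 rad/s:
zero (1 + j10·0.0125) = 1 + j0.125 → |·| ≈ 1.0078, ∠ ≈ 7.13°
pole (1 + j10·0.25) = 1 + j2.5 → |·| ≈ 2.6926, ∠ ≈ 68.20°
pole (1 + j10·0.1) = 1 + j1 → |·| ≈ 1.4142, ∠ ≈ 45.00°
pole (1 + j10·0.025) = 1 + j0.25 → |·| ≈ 1.0308, ∠ ≈ 14.04°
∠T = (7.13°) − (68.20° + 45.00° + 14.04°) = -120.11°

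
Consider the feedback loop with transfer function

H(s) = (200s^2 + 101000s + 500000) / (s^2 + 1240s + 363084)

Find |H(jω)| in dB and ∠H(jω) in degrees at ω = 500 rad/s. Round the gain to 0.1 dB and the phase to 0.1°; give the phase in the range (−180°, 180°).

41.0 dB, 54.8°

Substitute s = j500:
Numerator: 200(j500)^2 + 101000(j500) + 500000 = -49500000 + j50500000
Denominator: (j500)^2 + 1240(j500) + 363084 = 113084 + j620000
|N| = √(49500000² + 50500000²) ≈ 7.0714e+07, ∠N ≈ 134.43°
|D| = √(113084² + 620000²) ≈ 6.3023e+05, ∠D ≈ 79.66°
|H| = 7.0714e+07 / 6.3023e+05 ≈ 112.2
Gain = 20 log₁₀(112.2) ≈ 41.00 dB
∠H = 134.43° − 79.66° = 54.77°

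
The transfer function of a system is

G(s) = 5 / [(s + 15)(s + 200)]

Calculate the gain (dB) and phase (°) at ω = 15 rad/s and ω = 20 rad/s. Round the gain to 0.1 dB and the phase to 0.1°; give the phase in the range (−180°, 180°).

ω = 15: -58.6 dB, -49.3°; ω = 20: -60.0 dB, -58.8°

At s = jω = j15:
pole (s+15): 15 + j15 → |·| = √(15²+15²) = √450 ≈ 21.213, ∠ = arctan(15/15) ≈ 45.00°
pole (s+200): 200 + j15 → |·| = √(200²+15²) = √40225 ≈ 200.56, ∠ = arctan(15/200) ≈ 4.29°
|G| = 5 / 4254.5 ≈ 0.0011752
Gain = 20 log₁₀(0.0011752) ≈ -58.60 dB
∠G = 0.00° − 49.29° = -49.29°

At s = jω = j20:
pole (s+15): 15 + j20 → |·| = √(15²+20²) = √625 ≈ 25, ∠ = arctan(20/15) ≈ 53.13°
pole (s+200): 200 + j20 → |·| = √(200²+20²) = √40400 ≈ 201, ∠ = arctan(20/200) ≈ 5.71°
|G| = 5 / 5025 ≈ 0.00099502
Gain = 20 log₁₀(0.00099502) ≈ -60.04 dB
∠G = 0.00° − 58.84° = -58.84°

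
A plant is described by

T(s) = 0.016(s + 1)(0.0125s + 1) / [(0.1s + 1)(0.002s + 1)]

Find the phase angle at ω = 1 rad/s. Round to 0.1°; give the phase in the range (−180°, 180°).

39.9°

At ω = 1 rad/s:
zero (1 + j1·1) = 1 + j1 → |·| ≈ 1.4142, ∠ ≈ 45.00°
zero (1 + j1·0.0125) = 1 + j0.0125 → |·| ≈ 1.0001, ∠ ≈ 0.72°
pole (1 + j1·0.1) = 1 + j0.1 → |·| ≈ 1.005, ∠ ≈ 5.71°
pole (1 + j1·0.002) = 1 + j0.002 → |·| ≈ 1, ∠ ≈ 0.11°
∠T = (45.00° + 0.72°) − (5.71° + 0.11°) = 39.90°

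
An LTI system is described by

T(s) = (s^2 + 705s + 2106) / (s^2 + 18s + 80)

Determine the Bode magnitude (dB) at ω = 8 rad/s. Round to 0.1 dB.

Substitute s = j8:
Numerator: (j8)^2 + 705(j8) + 2106 = 2042 + j5640
Denominator: (j8)^2 + 18(j8) + 80 = 16 + j144
|N| = √(2042² + 5640²) ≈ 5998.3, ∠N ≈ 70.10°
|D| = √(16² + 144²) ≈ 144.89, ∠D ≈ 83.66°
|T| = 5998.3 / 144.89 ≈ 41.399
Gain = 20 log₁₀(41.399) ≈ 32.34 dB

32.3 dB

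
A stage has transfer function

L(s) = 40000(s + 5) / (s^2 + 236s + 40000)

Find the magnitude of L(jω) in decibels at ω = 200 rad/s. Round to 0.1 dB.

44.6 dB

At s = jω = j200:
zero (s+5): 5 + j200 → |·| = √(5²+200²) = √40025 ≈ 200.06, ∠ = arctan(200/5) ≈ 88.57°
quadratic: (j200)² + 236·j200 + 40000 = 0 + j47200 → |·| ≈ 47200, ∠ ≈ 90.00°
|L| = 40000 · 200.06 / 47200 ≈ 169.54
Gain = 20 log₁₀(169.54) ≈ 44.59 dB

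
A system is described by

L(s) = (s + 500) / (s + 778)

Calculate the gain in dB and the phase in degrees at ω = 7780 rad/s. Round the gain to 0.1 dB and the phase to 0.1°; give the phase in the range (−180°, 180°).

At s = jω = j7780:
zero (s+500): 500 + j7780 → |·| = √(500²+7780²) = √60778400 ≈ 7796.1, ∠ = arctan(7780/500) ≈ 86.32°
pole (s+778): 778 + j7780 → |·| = √(778²+7780²) = √61133684 ≈ 7818.8, ∠ = arctan(7780/778) ≈ 84.29°
|L| = 1 · 7796.1 / 7818.8 ≈ 0.9971
Gain = 20 log₁₀(0.9971) ≈ -0.03 dB
∠L = 86.32° − 84.29° = 2.03°

-0.0 dB, 2.0°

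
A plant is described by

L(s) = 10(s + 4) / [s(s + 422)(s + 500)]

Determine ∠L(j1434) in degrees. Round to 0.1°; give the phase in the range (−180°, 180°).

-144.5°

At s = jω = j1434:
zero (s+4): 4 + j1434 → |·| = √(4²+1434²) = √2056372 ≈ 1434, ∠ = arctan(1434/4) ≈ 89.84°
pole (s+422): 422 + j1434 → |·| = √(422²+1434²) = √2234440 ≈ 1494.8, ∠ = arctan(1434/422) ≈ 73.60°
pole (s+500): 500 + j1434 → |·| = √(500²+1434²) = √2306356 ≈ 1518.7, ∠ = arctan(1434/500) ≈ 70.78°
pole at origin: |s| = 1434, ∠ = 90.00° (in denominator)
∠L = 89.84° − 234.38° = -144.54°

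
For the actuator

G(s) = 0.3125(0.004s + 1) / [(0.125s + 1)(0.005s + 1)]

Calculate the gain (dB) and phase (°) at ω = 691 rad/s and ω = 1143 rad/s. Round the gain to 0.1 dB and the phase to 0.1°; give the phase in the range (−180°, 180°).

ω = 691: -50.6 dB, -93.1°; ω = 1143: -55.1 dB, -92.0°

At ω = 691 rad/s:
zero (1 + j691·0.004) = 1 + j2.764 → |·| ≈ 2.9393, ∠ ≈ 70.11°
pole (1 + j691·0.125) = 1 + j86.375 → |·| ≈ 86.381, ∠ ≈ 89.34°
pole (1 + j691·0.005) = 1 + j3.455 → |·| ≈ 3.5968, ∠ ≈ 73.86°
|G| = 0.3125 · 2.9393 / (86.381 · 3.5968) ≈ 0.0029564
Gain = 20 log₁₀(0.0029564) ≈ -50.58 dB
∠G = (70.11°) − (89.34° + 73.86°) = -93.09°

At ω = 1143 rad/s:
zero (1 + j1143·0.004) = 1 + j4.572 → |·| ≈ 4.6801, ∠ ≈ 77.66°
pole (1 + j1143·0.125) = 1 + j142.875 → |·| ≈ 142.88, ∠ ≈ 89.60°
pole (1 + j1143·0.005) = 1 + j5.715 → |·| ≈ 5.8018, ∠ ≈ 80.07°
|G| = 0.3125 · 4.6801 / (142.88 · 5.8018) ≈ 0.0017643
Gain = 20 log₁₀(0.0017643) ≈ -55.07 dB
∠G = (77.66°) − (89.60° + 80.07°) = -92.01°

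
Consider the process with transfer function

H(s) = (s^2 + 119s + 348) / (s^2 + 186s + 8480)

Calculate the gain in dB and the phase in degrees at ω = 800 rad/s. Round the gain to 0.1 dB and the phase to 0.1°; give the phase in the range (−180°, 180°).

-0.0 dB, 4.8°

Substitute s = j800:
Numerator: (j800)^2 + 119(j800) + 348 = -639652 + j95200
Denominator: (j800)^2 + 186(j800) + 8480 = -631520 + j148800
|N| = √(639652² + 95200²) ≈ 6.467e+05, ∠N ≈ 171.53°
|D| = √(631520² + 148800²) ≈ 6.4881e+05, ∠D ≈ 166.74°
|H| = 6.467e+05 / 6.4881e+05 ≈ 0.99675
Gain = 20 log₁₀(0.99675) ≈ -0.03 dB
∠H = 171.53° − 166.74° = 4.79°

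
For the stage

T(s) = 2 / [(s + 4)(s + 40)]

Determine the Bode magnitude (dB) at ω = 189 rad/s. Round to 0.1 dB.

-85.2 dB

At s = jω = j189:
pole (s+4): 4 + j189 → |·| = √(4²+189²) = √35737 ≈ 189.04, ∠ = arctan(189/4) ≈ 88.79°
pole (s+40): 40 + j189 → |·| = √(40²+189²) = √37321 ≈ 193.19, ∠ = arctan(189/40) ≈ 78.05°
|T| = 2 / 36521 ≈ 5.4763e-05
Gain = 20 log₁₀(5.4763e-05) ≈ -85.23 dB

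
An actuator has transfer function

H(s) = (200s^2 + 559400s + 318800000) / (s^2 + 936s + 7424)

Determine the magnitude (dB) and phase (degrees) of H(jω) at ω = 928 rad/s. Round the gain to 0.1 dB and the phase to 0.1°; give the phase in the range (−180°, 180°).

Substitute s = j928:
Numerator: 200(j928)^2 + 559400(j928) + 318800000 = 146563200 + j519123200
Denominator: (j928)^2 + 936(j928) + 7424 = -853760 + j868608
|N| = √(146563200² + 519123200²) ≈ 5.3942e+08, ∠N ≈ 74.23°
|D| = √(853760² + 868608²) ≈ 1.2179e+06, ∠D ≈ 134.51°
|H| = 5.3942e+08 / 1.2179e+06 ≈ 442.91
Gain = 20 log₁₀(442.91) ≈ 52.93 dB
∠H = 74.23° − 134.51° = -60.28°

52.9 dB, -60.3°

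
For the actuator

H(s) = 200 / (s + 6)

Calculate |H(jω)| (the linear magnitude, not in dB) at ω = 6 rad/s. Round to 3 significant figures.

23.6

Substitute s = j6:
Numerator: 200 = 200 + j0
Denominator: (j6) + 6 = 6 + j6
|N| = √(200² + 0²) ≈ 200, ∠N ≈ 0.00°
|D| = √(6² + 6²) ≈ 8.4853, ∠D ≈ 45.00°
|H| = 200 / 8.4853 ≈ 23.57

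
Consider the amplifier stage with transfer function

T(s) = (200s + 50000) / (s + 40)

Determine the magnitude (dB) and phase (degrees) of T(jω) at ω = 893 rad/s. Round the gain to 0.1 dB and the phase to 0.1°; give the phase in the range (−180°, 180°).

46.3 dB, -13.1°

Substitute s = j893:
Numerator: 200(j893) + 50000 = 50000 + j178600
Denominator: (j893) + 40 = 40 + j893
|N| = √(50000² + 178600²) ≈ 1.8547e+05, ∠N ≈ 74.36°
|D| = √(40² + 893²) ≈ 893.9, ∠D ≈ 87.44°
|T| = 1.8547e+05 / 893.9 ≈ 207.48
Gain = 20 log₁₀(207.48) ≈ 46.34 dB
∠T = 74.36° − 87.44° = -13.08°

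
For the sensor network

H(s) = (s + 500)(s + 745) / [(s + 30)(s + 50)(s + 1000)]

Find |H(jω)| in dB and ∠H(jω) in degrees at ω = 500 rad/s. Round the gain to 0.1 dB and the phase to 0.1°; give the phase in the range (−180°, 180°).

-52.9 dB, -118.6°

At s = jω = j500:
zero (s+500): 500 + j500 → |·| = √(500²+500²) = √500000 ≈ 707.11, ∠ = arctan(500/500) ≈ 45.00°
zero (s+745): 745 + j500 → |·| = √(745²+500²) = √805025 ≈ 897.23, ∠ = arctan(500/745) ≈ 33.87°
pole (s+30): 30 + j500 → |·| = √(30²+500²) = √250900 ≈ 500.9, ∠ = arctan(500/30) ≈ 86.57°
pole (s+50): 50 + j500 → |·| = √(50²+500²) = √252500 ≈ 502.49, ∠ = arctan(500/50) ≈ 84.29°
pole (s+1000): 1000 + j500 → |·| = √(1000²+500²) = √1250000 ≈ 1118, ∠ = arctan(500/1000) ≈ 26.57°
|H| = 1 · 6.3444e+05 / 2.814e+08 ≈ 0.0022546
Gain = 20 log₁₀(0.0022546) ≈ -52.94 dB
∠H = 78.87° − 197.43° = -118.56°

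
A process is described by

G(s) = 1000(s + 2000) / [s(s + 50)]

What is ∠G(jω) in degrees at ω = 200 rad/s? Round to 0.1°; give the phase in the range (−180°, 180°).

-160.3°

At s = jω = j200:
zero (s+2000): 2000 + j200 → |·| = √(2000²+200²) = √4040000 ≈ 2010, ∠ = arctan(200/2000) ≈ 5.71°
pole (s+50): 50 + j200 → |·| = √(50²+200²) = √42500 ≈ 206.16, ∠ = arctan(200/50) ≈ 75.96°
pole at origin: |s| = 200, ∠ = 90.00° (in denominator)
∠G = 5.71° − 165.96° = -160.25°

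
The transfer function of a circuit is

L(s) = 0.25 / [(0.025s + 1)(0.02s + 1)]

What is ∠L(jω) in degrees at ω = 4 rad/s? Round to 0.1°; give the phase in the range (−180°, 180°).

At ω = 4 rad/s:
pole (1 + j4·0.025) = 1 + j0.1 → |·| ≈ 1.005, ∠ ≈ 5.71°
pole (1 + j4·0.02) = 1 + j0.08 → |·| ≈ 1.0032, ∠ ≈ 4.57°
∠L = (0°) − (5.71° + 4.57°) = -10.28°

-10.3°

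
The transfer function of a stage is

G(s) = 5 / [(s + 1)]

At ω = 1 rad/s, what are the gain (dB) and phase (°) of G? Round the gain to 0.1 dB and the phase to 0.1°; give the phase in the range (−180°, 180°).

At ω = 1 rad/s:
pole (1 + j1·1) = 1 + j1 → |·| ≈ 1.4142, ∠ ≈ 45.00°
|G| = 5 · 1 / (1.4142) ≈ 3.5356
Gain = 20 log₁₀(3.5356) ≈ 10.97 dB
∠G = (0°) − (45.00°) = -45.00°

11.0 dB, -45.0°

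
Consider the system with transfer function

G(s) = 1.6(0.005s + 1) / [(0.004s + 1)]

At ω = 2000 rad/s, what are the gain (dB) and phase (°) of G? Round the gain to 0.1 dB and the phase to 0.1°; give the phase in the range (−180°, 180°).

6.0 dB, 1.4°

At ω = 2000 rad/s:
zero (1 + j2000·0.005) = 1 + j10 → |·| ≈ 10.05, ∠ ≈ 84.29°
pole (1 + j2000·0.004) = 1 + j8 → |·| ≈ 8.0623, ∠ ≈ 82.87°
|G| = 1.6 · 10.05 / (8.0623) ≈ 1.9945
Gain = 20 log₁₀(1.9945) ≈ 6.00 dB
∠G = (84.29°) − (82.87°) = 1.42°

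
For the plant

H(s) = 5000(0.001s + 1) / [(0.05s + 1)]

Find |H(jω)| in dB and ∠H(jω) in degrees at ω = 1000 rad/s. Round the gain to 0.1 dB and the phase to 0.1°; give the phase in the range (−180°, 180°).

43.0 dB, -43.9°

At ω = 1000 rad/s:
zero (1 + j1000·0.001) = 1 + j1 → |·| ≈ 1.4142, ∠ ≈ 45.00°
pole (1 + j1000·0.05) = 1 + j50 → |·| ≈ 50.01, ∠ ≈ 88.85°
|H| = 5000 · 1.4142 / (50.01) ≈ 141.39
Gain = 20 log₁₀(141.39) ≈ 43.01 dB
∠H = (45.00°) − (88.85°) = -43.85°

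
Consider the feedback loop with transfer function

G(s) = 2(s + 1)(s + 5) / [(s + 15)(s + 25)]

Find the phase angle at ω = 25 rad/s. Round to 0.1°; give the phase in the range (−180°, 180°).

At s = jω = j25:
zero (s+1): 1 + j25 → |·| = √(1²+25²) = √626 ≈ 25.02, ∠ = arctan(25/1) ≈ 87.71°
zero (s+5): 5 + j25 → |·| = √(5²+25²) = √650 ≈ 25.495, ∠ = arctan(25/5) ≈ 78.69°
pole (s+15): 15 + j25 → |·| = √(15²+25²) = √850 ≈ 29.155, ∠ = arctan(25/15) ≈ 59.04°
pole (s+25): 25 + j25 → |·| = √(25²+25²) = √1250 ≈ 35.355, ∠ = arctan(25/25) ≈ 45.00°
∠G = 166.40° − 104.04° = 62.36°

62.4°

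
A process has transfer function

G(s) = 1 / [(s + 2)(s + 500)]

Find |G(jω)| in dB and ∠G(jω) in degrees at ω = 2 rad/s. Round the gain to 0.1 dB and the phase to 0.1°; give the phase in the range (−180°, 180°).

-63.0 dB, -45.2°

At s = jω = j2:
pole (s+2): 2 + j2 → |·| = √(2²+2²) = √8 ≈ 2.8284, ∠ = arctan(2/2) ≈ 45.00°
pole (s+500): 500 + j2 → |·| = √(500²+2²) = √250004 ≈ 500, ∠ = arctan(2/500) ≈ 0.23°
|G| = 1 / 1414.2 ≈ 0.00070711
Gain = 20 log₁₀(0.00070711) ≈ -63.01 dB
∠G = 0.00° − 45.23° = -45.23°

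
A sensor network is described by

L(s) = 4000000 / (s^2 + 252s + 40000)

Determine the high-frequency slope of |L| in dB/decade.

-40 dB/decade

Each pole contributes −20 dB/decade at high frequency; each zero contributes +20 dB/decade.
Net: 0 zero(s) − 2 pole(s) → -40 dB/decade.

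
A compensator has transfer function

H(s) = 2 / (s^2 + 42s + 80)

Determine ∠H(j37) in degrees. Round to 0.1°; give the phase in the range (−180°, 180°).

Substitute s = j37:
Numerator: 2 = 2 + j0
Denominator: (j37)^2 + 42(j37) + 80 = -1289 + j1554
|N| = √(2² + 0²) ≈ 2, ∠N ≈ 0.00°
|D| = √(1289² + 1554²) ≈ 2019, ∠D ≈ 129.67°
∠H = 0.00° − 129.67° = -129.67°

-129.7°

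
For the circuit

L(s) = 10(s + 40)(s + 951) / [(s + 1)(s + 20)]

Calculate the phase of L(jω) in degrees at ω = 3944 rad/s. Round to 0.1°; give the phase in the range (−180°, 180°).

-13.8°

At s = jω = j3944:
zero (s+40): 40 + j3944 → |·| = √(40²+3944²) = √15556736 ≈ 3944.2, ∠ = arctan(3944/40) ≈ 89.42°
zero (s+951): 951 + j3944 → |·| = √(951²+3944²) = √16459537 ≈ 4057, ∠ = arctan(3944/951) ≈ 76.44°
pole (s+1): 1 + j3944 → |·| = √(1²+3944²) = √15555137 ≈ 3944, ∠ = arctan(3944/1) ≈ 89.99°
pole (s+20): 20 + j3944 → |·| = √(20²+3944²) = √15555536 ≈ 3944.1, ∠ = arctan(3944/20) ≈ 89.71°
∠L = 165.86° − 179.70° = -13.84°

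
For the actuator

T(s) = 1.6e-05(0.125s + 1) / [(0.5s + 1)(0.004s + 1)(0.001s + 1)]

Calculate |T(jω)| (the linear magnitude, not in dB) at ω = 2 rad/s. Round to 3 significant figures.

1.17e-05

At ω = 2 rad/s:
zero (1 + j2·0.125) = 1 + j0.25 → |·| ≈ 1.0308, ∠ ≈ 14.04°
pole (1 + j2·0.5) = 1 + j1 → |·| ≈ 1.4142, ∠ ≈ 45.00°
pole (1 + j2·0.004) = 1 + j0.008 → |·| ≈ 1, ∠ ≈ 0.46°
pole (1 + j2·0.001) = 1 + j0.002 → |·| ≈ 1, ∠ ≈ 0.11°
|T| = 1.6e-05 · 1.0308 / (1.4142 · 1 · 1) ≈ 1.1662e-05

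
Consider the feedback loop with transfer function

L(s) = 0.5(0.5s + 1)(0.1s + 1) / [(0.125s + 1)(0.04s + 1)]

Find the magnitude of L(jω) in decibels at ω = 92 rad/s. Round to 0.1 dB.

13.7 dB

At ω = 92 rad/s:
zero (1 + j92·0.5) = 1 + j46 → |·| ≈ 46.011, ∠ ≈ 88.75°
zero (1 + j92·0.1) = 1 + j9.2 → |·| ≈ 9.2542, ∠ ≈ 83.80°
pole (1 + j92·0.125) = 1 + j11.5 → |·| ≈ 11.543, ∠ ≈ 85.03°
pole (1 + j92·0.04) = 1 + j3.68 → |·| ≈ 3.8134, ∠ ≈ 74.80°
|L| = 0.5 · 46.011 · 9.2542 / (11.543 · 3.8134) ≈ 4.8366
Gain = 20 log₁₀(4.8366) ≈ 13.69 dB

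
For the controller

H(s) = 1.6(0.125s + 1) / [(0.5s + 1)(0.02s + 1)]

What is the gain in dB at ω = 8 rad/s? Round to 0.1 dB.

At ω = 8 rad/s:
zero (1 + j8·0.125) = 1 + j1 → |·| ≈ 1.4142, ∠ ≈ 45.00°
pole (1 + j8·0.5) = 1 + j4 → |·| ≈ 4.1231, ∠ ≈ 75.96°
pole (1 + j8·0.02) = 1 + j0.16 → |·| ≈ 1.0127, ∠ ≈ 9.09°
|H| = 1.6 · 1.4142 / (4.1231 · 1.0127) ≈ 0.54191
Gain = 20 log₁₀(0.54191) ≈ -5.32 dB

-5.3 dB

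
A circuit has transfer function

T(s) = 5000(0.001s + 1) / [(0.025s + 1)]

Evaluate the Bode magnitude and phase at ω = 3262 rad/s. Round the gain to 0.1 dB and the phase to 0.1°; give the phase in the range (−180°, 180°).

46.4 dB, -16.3°

At ω = 3262 rad/s:
zero (1 + j3262·0.001) = 1 + j3.262 → |·| ≈ 3.4118, ∠ ≈ 72.96°
pole (1 + j3262·0.025) = 1 + j81.55 → |·| ≈ 81.556, ∠ ≈ 89.30°
|T| = 5000 · 3.4118 / (81.556) ≈ 209.17
Gain = 20 log₁₀(209.17) ≈ 46.41 dB
∠T = (72.96°) − (89.30°) = -16.34°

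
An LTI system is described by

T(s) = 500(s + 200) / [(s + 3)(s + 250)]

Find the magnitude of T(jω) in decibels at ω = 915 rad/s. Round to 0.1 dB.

-5.4 dB

At s = jω = j915:
zero (s+200): 200 + j915 → |·| = √(200²+915²) = √877225 ≈ 936.6, ∠ = arctan(915/200) ≈ 77.67°
pole (s+3): 3 + j915 → |·| = √(3²+915²) = √837234 ≈ 915, ∠ = arctan(915/3) ≈ 89.81°
pole (s+250): 250 + j915 → |·| = √(250²+915²) = √899725 ≈ 948.54, ∠ = arctan(915/250) ≈ 74.72°
|T| = 500 · 936.6 / 8.6791e+05 ≈ 0.53957
Gain = 20 log₁₀(0.53957) ≈ -5.36 dB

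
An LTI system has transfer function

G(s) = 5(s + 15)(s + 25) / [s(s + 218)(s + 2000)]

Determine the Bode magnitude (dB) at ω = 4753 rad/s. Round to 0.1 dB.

-60.3 dB

At s = jω = j4753:
zero (s+15): 15 + j4753 → |·| = √(15²+4753²) = √22591234 ≈ 4753, ∠ = arctan(4753/15) ≈ 89.82°
zero (s+25): 25 + j4753 → |·| = √(25²+4753²) = √22591634 ≈ 4753.1, ∠ = arctan(4753/25) ≈ 89.70°
pole (s+218): 218 + j4753 → |·| = √(218²+4753²) = √22638533 ≈ 4758, ∠ = arctan(4753/218) ≈ 87.37°
pole (s+2000): 2000 + j4753 → |·| = √(2000²+4753²) = √26591009 ≈ 5156.6, ∠ = arctan(4753/2000) ≈ 67.18°
pole at origin: |s| = 4753, ∠ = 90.00° (in denominator)
|G| = 5 · 2.2591e+07 / 1.1662e+11 ≈ 0.00096857
Gain = 20 log₁₀(0.00096857) ≈ -60.28 dB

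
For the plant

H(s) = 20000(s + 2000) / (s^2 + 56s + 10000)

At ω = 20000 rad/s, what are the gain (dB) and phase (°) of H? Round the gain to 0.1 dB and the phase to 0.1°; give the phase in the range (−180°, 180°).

0.0 dB, -95.6°

At s = jω = j20000:
zero (s+2000): 2000 + j20000 → |·| = √(2000²+20000²) = √404000000 ≈ 20100, ∠ = arctan(20000/2000) ≈ 84.29°
quadratic: (j20000)² + 56·j20000 + 10000 = -399990000 + j1120000 → |·| ≈ 3.9999e+08, ∠ ≈ 179.84°
|H| = 20000 · 20100 / 3.9999e+08 ≈ 1.005
Gain = 20 log₁₀(1.005) ≈ 0.04 dB
∠H = 84.29° − 179.84° = -95.55°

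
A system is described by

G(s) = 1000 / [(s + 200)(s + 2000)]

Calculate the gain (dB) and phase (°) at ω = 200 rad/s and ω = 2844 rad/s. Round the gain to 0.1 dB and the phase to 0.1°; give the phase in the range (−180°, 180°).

At s = jω = j200:
pole (s+200): 200 + j200 → |·| = √(200²+200²) = √80000 ≈ 282.84, ∠ = arctan(200/200) ≈ 45.00°
pole (s+2000): 2000 + j200 → |·| = √(2000²+200²) = √4040000 ≈ 2010, ∠ = arctan(200/2000) ≈ 5.71°
|G| = 1000 / 5.6851e+05 ≈ 0.001759
Gain = 20 log₁₀(0.001759) ≈ -55.09 dB
∠G = 0.00° − 50.71° = -50.71°

At s = jω = j2844:
pole (s+200): 200 + j2844 → |·| = √(200²+2844²) = √8128336 ≈ 2851, ∠ = arctan(2844/200) ≈ 85.98°
pole (s+2000): 2000 + j2844 → |·| = √(2000²+2844²) = √12088336 ≈ 3476.8, ∠ = arctan(2844/2000) ≈ 54.88°
|G| = 1000 / 9.9124e+06 ≈ 0.00010088
Gain = 20 log₁₀(0.00010088) ≈ -79.92 dB
∠G = 0.00° − 140.86° = -140.86°

ω = 200: -55.1 dB, -50.7°; ω = 2844: -79.9 dB, -140.9°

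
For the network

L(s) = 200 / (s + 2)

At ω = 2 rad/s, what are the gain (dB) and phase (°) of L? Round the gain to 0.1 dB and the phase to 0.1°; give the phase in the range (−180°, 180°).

37.0 dB, -45.0°

Substitute s = j2:
Numerator: 200 = 200 + j0
Denominator: (j2) + 2 = 2 + j2
|N| = √(200² + 0²) ≈ 200, ∠N ≈ 0.00°
|D| = √(2² + 2²) ≈ 2.8284, ∠D ≈ 45.00°
|L| = 200 / 2.8284 ≈ 70.711
Gain = 20 log₁₀(70.711) ≈ 36.99 dB
∠L = 0.00° − 45.00° = -45.00°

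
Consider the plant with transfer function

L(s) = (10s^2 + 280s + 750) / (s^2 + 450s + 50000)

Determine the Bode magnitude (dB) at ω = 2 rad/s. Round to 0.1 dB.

-34.9 dB

Substitute s = j2:
Numerator: 10(j2)^2 + 280(j2) + 750 = 710 + j560
Denominator: (j2)^2 + 450(j2) + 50000 = 49996 + j900
|N| = √(710² + 560²) ≈ 904.27, ∠N ≈ 38.26°
|D| = √(49996² + 900²) ≈ 50004, ∠D ≈ 1.03°
|L| = 904.27 / 50004 ≈ 0.018084
Gain = 20 log₁₀(0.018084) ≈ -34.85 dB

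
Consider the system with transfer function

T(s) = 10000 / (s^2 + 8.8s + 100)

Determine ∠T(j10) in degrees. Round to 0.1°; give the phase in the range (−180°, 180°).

-90.0°

At s = jω = j10:
quadratic: (j10)² + 8.8·j10 + 100 = 0 + j88 → |·| ≈ 88, ∠ ≈ 90.00°
∠T = 0.00° − 90.00° = -90.00°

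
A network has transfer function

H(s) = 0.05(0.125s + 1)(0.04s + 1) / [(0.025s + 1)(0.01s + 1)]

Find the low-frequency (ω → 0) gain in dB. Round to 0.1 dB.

H(0) = 0.05 · 1 / 1 = 0.05
20 log₁₀(0.05) ≈ -26.02 dB

-26.0 dB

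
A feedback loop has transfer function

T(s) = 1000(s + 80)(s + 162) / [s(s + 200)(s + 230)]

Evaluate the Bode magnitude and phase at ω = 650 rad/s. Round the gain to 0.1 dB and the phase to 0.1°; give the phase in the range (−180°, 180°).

3.2 dB, -74.4°

At s = jω = j650:
zero (s+80): 80 + j650 → |·| = √(80²+650²) = √428900 ≈ 654.9, ∠ = arctan(650/80) ≈ 82.98°
zero (s+162): 162 + j650 → |·| = √(162²+650²) = √448744 ≈ 669.88, ∠ = arctan(650/162) ≈ 76.01°
pole (s+200): 200 + j650 → |·| = √(200²+650²) = √462500 ≈ 680.07, ∠ = arctan(650/200) ≈ 72.90°
pole (s+230): 230 + j650 → |·| = √(230²+650²) = √475400 ≈ 689.49, ∠ = arctan(650/230) ≈ 70.51°
pole at origin: |s| = 650, ∠ = 90.00° (in denominator)
|T| = 1000 · 4.387e+05 / 3.0479e+08 ≈ 1.4394
Gain = 20 log₁₀(1.4394) ≈ 3.16 dB
∠T = 158.99° − 233.41° = -74.42°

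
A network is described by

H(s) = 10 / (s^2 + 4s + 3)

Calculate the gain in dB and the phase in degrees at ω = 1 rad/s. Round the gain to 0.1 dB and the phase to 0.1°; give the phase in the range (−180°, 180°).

Substitute s = j1:
Numerator: 10 = 10 + j0
Denominator: (j1)^2 + 4(j1) + 3 = 2 + j4
|N| = √(10² + 0²) ≈ 10, ∠N ≈ 0.00°
|D| = √(2² + 4²) ≈ 4.4721, ∠D ≈ 63.43°
|H| = 10 / 4.4721 ≈ 2.2361
Gain = 20 log₁₀(2.2361) ≈ 6.99 dB
∠H = 0.00° − 63.43° = -63.43°

7.0 dB, -63.4°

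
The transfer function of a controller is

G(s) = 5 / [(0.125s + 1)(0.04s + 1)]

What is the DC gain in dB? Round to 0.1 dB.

G(0) = 5 · 1 / 1 = 5
20 log₁₀(5) ≈ 13.98 dB

14.0 dB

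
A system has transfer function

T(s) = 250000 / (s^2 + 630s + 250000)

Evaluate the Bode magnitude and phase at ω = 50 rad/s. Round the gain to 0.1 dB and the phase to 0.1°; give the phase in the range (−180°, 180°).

At s = jω = j50:
quadratic: (j50)² + 630·j50 + 250000 = 247500 + j31500 → |·| ≈ 2.495e+05, ∠ ≈ 7.25°
|T| = 250000 / 2.495e+05 ≈ 1.002
Gain = 20 log₁₀(1.002) ≈ 0.02 dB
∠T = 0.00° − 7.25° = -7.25°

0.0 dB, -7.3°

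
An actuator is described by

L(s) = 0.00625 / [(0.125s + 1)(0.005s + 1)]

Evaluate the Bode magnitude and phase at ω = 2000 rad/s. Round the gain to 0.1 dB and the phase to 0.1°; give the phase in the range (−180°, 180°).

At ω = 2000 rad/s:
pole (1 + j2000·0.125) = 1 + j250 → |·| ≈ 250, ∠ ≈ 89.77°
pole (1 + j2000·0.005) = 1 + j10 → |·| ≈ 10.05, ∠ ≈ 84.29°
|L| = 0.00625 · 1 / (250 · 10.05) ≈ 2.4876e-06
Gain = 20 log₁₀(2.4876e-06) ≈ -112.08 dB
∠L = (0°) − (89.77° + 84.29°) = -174.06°

-112.1 dB, -174.1°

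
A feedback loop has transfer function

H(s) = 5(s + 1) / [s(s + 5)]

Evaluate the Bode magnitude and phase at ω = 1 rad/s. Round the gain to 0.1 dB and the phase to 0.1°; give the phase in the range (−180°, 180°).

2.8 dB, -56.3°

At s = jω = j1:
zero (s+1): 1 + j1 → |·| = √(1²+1²) = √2 ≈ 1.4142, ∠ = arctan(1/1) ≈ 45.00°
pole (s+5): 5 + j1 → |·| = √(5²+1²) = √26 ≈ 5.099, ∠ = arctan(1/5) ≈ 11.31°
pole at origin: |s| = 1, ∠ = 90.00° (in denominator)
|H| = 5 · 1.4142 / 5.099 ≈ 1.3867
Gain = 20 log₁₀(1.3867) ≈ 2.84 dB
∠H = 45.00° − 101.31° = -56.31°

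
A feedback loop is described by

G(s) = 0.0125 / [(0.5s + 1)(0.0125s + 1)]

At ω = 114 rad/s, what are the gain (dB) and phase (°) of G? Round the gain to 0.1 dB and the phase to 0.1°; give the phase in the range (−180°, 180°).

-78.0 dB, -143.9°

At ω = 114 rad/s:
pole (1 + j114·0.5) = 1 + j57 → |·| ≈ 57.009, ∠ ≈ 88.99°
pole (1 + j114·0.0125) = 1 + j1.425 → |·| ≈ 1.7409, ∠ ≈ 54.94°
|G| = 0.0125 · 1 / (57.009 · 1.7409) ≈ 0.00012595
Gain = 20 log₁₀(0.00012595) ≈ -78.00 dB
∠G = (0°) − (88.99° + 54.94°) = -143.93°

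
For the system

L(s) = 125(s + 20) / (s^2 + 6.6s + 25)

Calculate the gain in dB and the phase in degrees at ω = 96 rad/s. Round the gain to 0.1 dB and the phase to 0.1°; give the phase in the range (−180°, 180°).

At s = jω = j96:
zero (s+20): 20 + j96 → |·| = √(20²+96²) = √9616 ≈ 98.061, ∠ = arctan(96/20) ≈ 78.23°
quadratic: (j96)² + 6.6·j96 + 25 = -9191 + j633.6 → |·| ≈ 9212.8, ∠ ≈ 176.06°
|L| = 125 · 98.061 / 9212.8 ≈ 1.3305
Gain = 20 log₁₀(1.3305) ≈ 2.48 dB
∠L = 78.23° − 176.06° = -97.83°

2.5 dB, -97.8°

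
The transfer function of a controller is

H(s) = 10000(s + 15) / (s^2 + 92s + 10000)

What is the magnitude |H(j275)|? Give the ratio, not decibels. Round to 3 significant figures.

39.2

At s = jω = j275:
zero (s+15): 15 + j275 → |·| = √(15²+275²) = √75850 ≈ 275.41, ∠ = arctan(275/15) ≈ 86.88°
quadratic: (j275)² + 92·j275 + 10000 = -65625 + j25300 → |·| ≈ 70333, ∠ ≈ 158.92°
|H| = 10000 · 275.41 / 70333 ≈ 39.158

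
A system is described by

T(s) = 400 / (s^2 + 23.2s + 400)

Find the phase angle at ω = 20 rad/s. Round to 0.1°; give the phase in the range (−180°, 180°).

-90.0°

At s = jω = j20:
quadratic: (j20)² + 23.2·j20 + 400 = 0 + j464 → |·| ≈ 464, ∠ ≈ 90.00°
∠T = 0.00° − 90.00° = -90.00°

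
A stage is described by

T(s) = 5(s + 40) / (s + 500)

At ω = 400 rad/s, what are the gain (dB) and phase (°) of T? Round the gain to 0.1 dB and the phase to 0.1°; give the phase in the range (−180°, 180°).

At s = jω = j400:
zero (s+40): 40 + j400 → |·| = √(40²+400²) = √161600 ≈ 402, ∠ = arctan(400/40) ≈ 84.29°
pole (s+500): 500 + j400 → |·| = √(500²+400²) = √410000 ≈ 640.31, ∠ = arctan(400/500) ≈ 38.66°
|T| = 5 · 402 / 640.31 ≈ 3.1391
Gain = 20 log₁₀(3.1391) ≈ 9.94 dB
∠T = 84.29° − 38.66° = 45.63°

9.9 dB, 45.6°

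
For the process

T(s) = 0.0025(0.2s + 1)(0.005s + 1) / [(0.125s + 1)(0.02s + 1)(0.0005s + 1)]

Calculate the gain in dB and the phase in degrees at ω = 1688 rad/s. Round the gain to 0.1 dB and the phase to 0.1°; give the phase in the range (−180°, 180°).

-62.3 dB, -45.1°

At ω = 1688 rad/s:
zero (1 + j1688·0.2) = 1 + j337.6 → |·| ≈ 337.6, ∠ ≈ 89.83°
zero (1 + j1688·0.005) = 1 + j8.44 → |·| ≈ 8.499, ∠ ≈ 83.24°
pole (1 + j1688·0.125) = 1 + j211 → |·| ≈ 211, ∠ ≈ 89.73°
pole (1 + j1688·0.02) = 1 + j33.76 → |·| ≈ 33.775, ∠ ≈ 88.30°
pole (1 + j1688·0.0005) = 1 + j0.844 → |·| ≈ 1.3086, ∠ ≈ 40.16°
|T| = 0.0025 · 337.6 · 8.499 / (211 · 33.775 · 1.3086) ≈ 0.00076918
Gain = 20 log₁₀(0.00076918) ≈ -62.28 dB
∠T = (89.83° + 83.24°) − (89.73° + 88.30° + 40.16°) = -45.12°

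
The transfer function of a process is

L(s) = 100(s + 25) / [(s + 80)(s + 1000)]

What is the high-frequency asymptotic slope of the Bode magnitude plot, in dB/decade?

-20 dB/decade

Each pole contributes −20 dB/decade at high frequency; each zero contributes +20 dB/decade.
Net: 1 zero(s) − 2 pole(s) → -20 dB/decade.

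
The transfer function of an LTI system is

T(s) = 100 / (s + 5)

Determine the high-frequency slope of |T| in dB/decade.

-20 dB/decade

Each pole contributes −20 dB/decade at high frequency; each zero contributes +20 dB/decade.
Net: 0 zero(s) − 1 pole(s) → -20 dB/decade.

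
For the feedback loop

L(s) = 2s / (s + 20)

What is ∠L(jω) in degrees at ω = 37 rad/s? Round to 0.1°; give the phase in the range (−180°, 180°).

28.4°

At s = jω = j37:
zero at origin: s = j37 → |·| = 37, ∠ = 90.00°
pole (s+20): 20 + j37 → |·| = √(20²+37²) = √1769 ≈ 42.059, ∠ = arctan(37/20) ≈ 61.61°
∠L = 90.00° − 61.61° = 28.39°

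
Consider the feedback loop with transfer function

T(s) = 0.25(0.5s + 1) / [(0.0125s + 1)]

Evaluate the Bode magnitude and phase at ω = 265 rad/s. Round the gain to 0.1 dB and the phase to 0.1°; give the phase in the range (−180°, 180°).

19.6 dB, 16.4°

At ω = 265 rad/s:
zero (1 + j265·0.5) = 1 + j132.5 → |·| ≈ 132.5, ∠ ≈ 89.57°
pole (1 + j265·0.0125) = 1 + j3.3125 → |·| ≈ 3.4602, ∠ ≈ 73.20°
|T| = 0.25 · 132.5 / (3.4602) ≈ 9.5731
Gain = 20 log₁₀(9.5731) ≈ 19.62 dB
∠T = (89.57°) − (73.20°) = 16.37°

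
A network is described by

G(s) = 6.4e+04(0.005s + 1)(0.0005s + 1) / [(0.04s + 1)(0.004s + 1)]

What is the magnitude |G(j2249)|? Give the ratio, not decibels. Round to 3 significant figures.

At ω = 2249 rad/s:
zero (1 + j2249·0.005) = 1 + j11.245 → |·| ≈ 11.289, ∠ ≈ 84.92°
zero (1 + j2249·0.0005) = 1 + j1.1245 → |·| ≈ 1.5048, ∠ ≈ 48.35°
pole (1 + j2249·0.04) = 1 + j89.96 → |·| ≈ 89.966, ∠ ≈ 89.36°
pole (1 + j2249·0.004) = 1 + j8.996 → |·| ≈ 9.0514, ∠ ≈ 83.66°
|G| = 6.4e+04 · 11.289 · 1.5048 / (89.966 · 9.0514) ≈ 1335.1

1.34e+03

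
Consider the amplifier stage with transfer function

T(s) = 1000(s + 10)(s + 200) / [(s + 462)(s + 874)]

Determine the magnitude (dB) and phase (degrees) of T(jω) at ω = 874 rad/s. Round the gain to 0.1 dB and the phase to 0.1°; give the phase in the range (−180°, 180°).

At s = jω = j874:
zero (s+10): 10 + j874 → |·| = √(10²+874²) = √763976 ≈ 874.06, ∠ = arctan(874/10) ≈ 89.34°
zero (s+200): 200 + j874 → |·| = √(200²+874²) = √803876 ≈ 896.59, ∠ = arctan(874/200) ≈ 77.11°
pole (s+462): 462 + j874 → |·| = √(462²+874²) = √977320 ≈ 988.59, ∠ = arctan(874/462) ≈ 62.14°
pole (s+874): 874 + j874 → |·| = √(874²+874²) = √1527752 ≈ 1236, ∠ = arctan(874/874) ≈ 45.00°
|T| = 1000 · 7.8367e+05 / 1.2219e+06 ≈ 641.35
Gain = 20 log₁₀(641.35) ≈ 56.14 dB
∠T = 166.45° − 107.14° = 59.31°

56.1 dB, 59.3°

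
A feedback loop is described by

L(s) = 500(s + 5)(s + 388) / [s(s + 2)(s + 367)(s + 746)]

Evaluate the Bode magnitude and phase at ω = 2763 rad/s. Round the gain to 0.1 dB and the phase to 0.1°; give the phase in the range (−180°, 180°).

At s = jω = j2763:
zero (s+5): 5 + j2763 → |·| = √(5²+2763²) = √7634194 ≈ 2763, ∠ = arctan(2763/5) ≈ 89.90°
zero (s+388): 388 + j2763 → |·| = √(388²+2763²) = √7784713 ≈ 2790.1, ∠ = arctan(2763/388) ≈ 82.01°
pole (s+2): 2 + j2763 → |·| = √(2²+2763²) = √7634173 ≈ 2763, ∠ = arctan(2763/2) ≈ 89.96°
pole (s+367): 367 + j2763 → |·| = √(367²+2763²) = √7768858 ≈ 2787.3, ∠ = arctan(2763/367) ≈ 82.43°
pole (s+746): 746 + j2763 → |·| = √(746²+2763²) = √8190685 ≈ 2861.9, ∠ = arctan(2763/746) ≈ 74.89°
pole at origin: |s| = 2763, ∠ = 90.00° (in denominator)
|L| = 500 · 7.709e+06 / 6.0898e+13 ≈ 6.3294e-05
Gain = 20 log₁₀(6.3294e-05) ≈ -83.97 dB
∠L = 171.91° − 337.28° = -165.37°

-84.0 dB, -165.4°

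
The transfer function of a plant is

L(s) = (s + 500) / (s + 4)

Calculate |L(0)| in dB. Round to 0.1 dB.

41.9 dB

L(0) = 500 / 4 = 125
20 log₁₀(125) ≈ 41.94 dB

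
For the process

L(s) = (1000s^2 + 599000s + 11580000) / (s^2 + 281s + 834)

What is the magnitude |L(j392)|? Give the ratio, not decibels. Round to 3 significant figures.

Substitute s = j392:
Numerator: 1000(j392)^2 + 599000(j392) + 11580000 = -142084000 + j234808000
Denominator: (j392)^2 + 281(j392) + 834 = -152830 + j110152
|N| = √(142084000² + 234808000²) ≈ 2.7445e+08, ∠N ≈ 121.18°
|D| = √(152830² + 110152²) ≈ 1.8839e+05, ∠D ≈ 144.22°
|L| = 2.7445e+08 / 1.8839e+05 ≈ 1456.8

1.46e+03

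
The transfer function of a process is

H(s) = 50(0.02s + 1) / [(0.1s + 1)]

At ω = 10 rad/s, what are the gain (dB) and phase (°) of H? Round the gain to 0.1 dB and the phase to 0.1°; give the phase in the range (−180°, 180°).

31.1 dB, -33.7°

At ω = 10 rad/s:
zero (1 + j10·0.02) = 1 + j0.2 → |·| ≈ 1.0198, ∠ ≈ 11.31°
pole (1 + j10·0.1) = 1 + j1 → |·| ≈ 1.4142, ∠ ≈ 45.00°
|H| = 50 · 1.0198 / (1.4142) ≈ 36.056
Gain = 20 log₁₀(36.056) ≈ 31.14 dB
∠H = (11.31°) − (45.00°) = -33.69°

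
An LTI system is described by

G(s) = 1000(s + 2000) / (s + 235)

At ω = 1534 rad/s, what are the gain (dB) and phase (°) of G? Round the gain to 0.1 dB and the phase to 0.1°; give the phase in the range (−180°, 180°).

64.2 dB, -43.8°

At s = jω = j1534:
zero (s+2000): 2000 + j1534 → |·| = √(2000²+1534²) = √6353156 ≈ 2520.5, ∠ = arctan(1534/2000) ≈ 37.49°
pole (s+235): 235 + j1534 → |·| = √(235²+1534²) = √2408381 ≈ 1551.9, ∠ = arctan(1534/235) ≈ 81.29°
|G| = 1000 · 2520.5 / 1551.9 ≈ 1624.1
Gain = 20 log₁₀(1624.1) ≈ 64.21 dB
∠G = 37.49° − 81.29° = -43.80°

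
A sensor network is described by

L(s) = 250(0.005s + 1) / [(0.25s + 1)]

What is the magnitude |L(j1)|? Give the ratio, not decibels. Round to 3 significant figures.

243

At ω = 1 rad/s:
zero (1 + j1·0.005) = 1 + j0.005 → |·| ≈ 1, ∠ ≈ 0.29°
pole (1 + j1·0.25) = 1 + j0.25 → |·| ≈ 1.0308, ∠ ≈ 14.04°
|L| = 250 · 1 / (1.0308) ≈ 242.53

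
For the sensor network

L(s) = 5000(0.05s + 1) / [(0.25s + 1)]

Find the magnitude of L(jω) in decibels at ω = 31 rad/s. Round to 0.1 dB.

At ω = 31 rad/s:
zero (1 + j31·0.05) = 1 + j1.55 → |·| ≈ 1.8446, ∠ ≈ 57.17°
pole (1 + j31·0.25) = 1 + j7.75 → |·| ≈ 7.8142, ∠ ≈ 82.65°
|L| = 5000 · 1.8446 / (7.8142) ≈ 1180.3
Gain = 20 log₁₀(1180.3) ≈ 61.44 dB

61.4 dB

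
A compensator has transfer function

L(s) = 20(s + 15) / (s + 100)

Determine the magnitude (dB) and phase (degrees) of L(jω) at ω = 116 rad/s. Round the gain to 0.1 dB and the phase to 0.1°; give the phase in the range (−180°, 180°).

At s = jω = j116:
zero (s+15): 15 + j116 → |·| = √(15²+116²) = √13681 ≈ 116.97, ∠ = arctan(116/15) ≈ 82.63°
pole (s+100): 100 + j116 → |·| = √(100²+116²) = √23456 ≈ 153.15, ∠ = arctan(116/100) ≈ 49.24°
|L| = 20 · 116.97 / 153.15 ≈ 15.275
Gain = 20 log₁₀(15.275) ≈ 23.68 dB
∠L = 82.63° − 49.24° = 33.39°

23.7 dB, 33.4°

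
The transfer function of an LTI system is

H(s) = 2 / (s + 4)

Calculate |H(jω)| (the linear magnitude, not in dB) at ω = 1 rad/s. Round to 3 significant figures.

0.485

At s = jω = j1:
pole (s+4): 4 + j1 → |·| = √(4²+1²) = √17 ≈ 4.1231, ∠ = arctan(1/4) ≈ 14.04°
|H| = 2 / 4.1231 ≈ 0.48507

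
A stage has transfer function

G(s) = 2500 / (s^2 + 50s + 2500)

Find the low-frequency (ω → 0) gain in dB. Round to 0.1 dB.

0.0 dB

G(0) = 2500 / 2500 = 1
20 log₁₀(1) ≈ 0.00 dB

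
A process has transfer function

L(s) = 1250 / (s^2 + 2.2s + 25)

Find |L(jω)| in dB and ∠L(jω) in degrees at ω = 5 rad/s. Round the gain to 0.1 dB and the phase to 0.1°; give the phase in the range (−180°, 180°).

41.1 dB, -90.0°

At s = jω = j5:
quadratic: (j5)² + 2.2·j5 + 25 = 0 + j11 → |·| ≈ 11, ∠ ≈ 90.00°
|L| = 1250 / 11 ≈ 113.64
Gain = 20 log₁₀(113.64) ≈ 41.11 dB
∠L = 0.00° − 90.00° = -90.00°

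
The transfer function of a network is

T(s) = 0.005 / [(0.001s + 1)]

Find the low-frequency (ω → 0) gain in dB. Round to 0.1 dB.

-46.0 dB

T(0) = 0.005 · 1 / 1 = 0.005
20 log₁₀(0.005) ≈ -46.02 dB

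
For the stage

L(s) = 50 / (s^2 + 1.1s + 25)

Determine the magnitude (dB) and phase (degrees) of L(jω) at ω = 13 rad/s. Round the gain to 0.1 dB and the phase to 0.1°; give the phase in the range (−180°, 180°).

At s = jω = j13:
quadratic: (j13)² + 1.1·j13 + 25 = -144 + j14.3 → |·| ≈ 144.71, ∠ ≈ 174.33°
|L| = 50 / 144.71 ≈ 0.34552
Gain = 20 log₁₀(0.34552) ≈ -9.23 dB
∠L = 0.00° − 174.33° = -174.33°

-9.2 dB, -174.3°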